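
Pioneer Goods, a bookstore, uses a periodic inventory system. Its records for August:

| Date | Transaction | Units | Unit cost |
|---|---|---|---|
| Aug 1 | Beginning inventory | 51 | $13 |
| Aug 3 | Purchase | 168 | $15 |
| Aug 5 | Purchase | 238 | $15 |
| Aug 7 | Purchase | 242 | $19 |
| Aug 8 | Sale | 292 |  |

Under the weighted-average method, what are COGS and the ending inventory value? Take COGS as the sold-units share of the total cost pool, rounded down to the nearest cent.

Aug 8, sell 292: 292/699 × $11,351.00 → $4,741.76
Ending inventory (cost pool remaining) = $6,609.24
Check: goods available $11,351.00 = COGS $4,741.76 + ending $6,609.24

COGS = $4,741.76; ending inventory = $6,609.24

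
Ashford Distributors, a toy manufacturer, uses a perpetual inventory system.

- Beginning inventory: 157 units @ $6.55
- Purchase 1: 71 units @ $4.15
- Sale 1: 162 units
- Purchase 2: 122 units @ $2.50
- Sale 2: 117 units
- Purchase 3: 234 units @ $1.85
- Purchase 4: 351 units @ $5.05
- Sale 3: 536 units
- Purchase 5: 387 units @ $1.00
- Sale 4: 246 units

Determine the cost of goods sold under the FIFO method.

COGS = $3,959.45

Sale 1 (162) [FIFO — oldest first]: 157 @ $6.55 + 5 @ $4.15 = $1,049.10
Sale 2 (117) [FIFO — oldest first]: 66 @ $4.15 + 51 @ $2.50 = $401.40
Sale 3 (536) [FIFO — oldest first]: 71 @ $2.50 + 234 @ $1.85 + 231 @ $5.05 = $1,776.95
Sale 4 (246) [FIFO — oldest first]: 120 @ $5.05 + 126 @ $1.00 = $732.00
Total COGS = $1,049.10 + $401.40 + $1,776.95 + $732.00 = $3,959.45
Ending inventory: 261 @ $1.00 = $261.00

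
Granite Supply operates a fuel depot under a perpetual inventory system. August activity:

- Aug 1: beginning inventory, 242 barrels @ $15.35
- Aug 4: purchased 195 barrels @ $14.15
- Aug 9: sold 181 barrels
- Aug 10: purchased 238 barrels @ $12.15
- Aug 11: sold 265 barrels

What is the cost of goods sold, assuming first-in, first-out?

COGS = $6,583.30

Aug 9, 181 sold [FIFO — oldest first]: 181 @ $15.35 = $2,778.35
Aug 11, 265 sold [FIFO — oldest first]: 61 @ $15.35 + 195 @ $14.15 + 9 @ $12.15 = $3,804.95
Total COGS = $2,778.35 + $3,804.95 = $6,583.30
Ending inventory: 229 @ $12.15 = $2,782.35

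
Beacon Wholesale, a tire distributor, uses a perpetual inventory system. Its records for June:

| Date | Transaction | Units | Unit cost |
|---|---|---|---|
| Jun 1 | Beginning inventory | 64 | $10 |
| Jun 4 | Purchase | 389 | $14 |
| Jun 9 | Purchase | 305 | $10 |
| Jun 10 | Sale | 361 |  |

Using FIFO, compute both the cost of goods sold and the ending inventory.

COGS = $4,798; ending inventory = $4,338

Jun 10, 361 sold [FIFO — oldest first]: 64 @ $10 + 297 @ $14 = $4,798
Ending inventory: 92 @ $14 + 305 @ $10 = $4,338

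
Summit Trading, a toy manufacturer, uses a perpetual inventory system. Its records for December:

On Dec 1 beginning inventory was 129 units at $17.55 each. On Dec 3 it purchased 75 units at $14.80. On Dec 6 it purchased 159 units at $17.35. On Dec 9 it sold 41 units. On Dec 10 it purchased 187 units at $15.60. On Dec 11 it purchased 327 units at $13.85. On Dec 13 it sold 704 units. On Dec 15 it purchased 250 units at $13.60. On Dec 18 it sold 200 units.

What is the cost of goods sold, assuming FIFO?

Dec 9, 41 sold [FIFO — oldest first]: 41 @ $17.55 = $719.55
Dec 13, 704 sold [FIFO — oldest first]: 88 @ $17.55 + 75 @ $14.80 + 159 @ $17.35 + 187 @ $15.60 + 195 @ $13.85 = $11,031.00
Dec 18, 200 sold [FIFO — oldest first]: 132 @ $13.85 + 68 @ $13.60 = $2,753.00
Total COGS = $719.55 + $11,031.00 + $2,753.00 = $14,503.55
Ending inventory: 182 @ $13.60 = $2,475.20
Check: goods available $16,978.75 = COGS $14,503.55 + ending $2,475.20

COGS = $14,503.55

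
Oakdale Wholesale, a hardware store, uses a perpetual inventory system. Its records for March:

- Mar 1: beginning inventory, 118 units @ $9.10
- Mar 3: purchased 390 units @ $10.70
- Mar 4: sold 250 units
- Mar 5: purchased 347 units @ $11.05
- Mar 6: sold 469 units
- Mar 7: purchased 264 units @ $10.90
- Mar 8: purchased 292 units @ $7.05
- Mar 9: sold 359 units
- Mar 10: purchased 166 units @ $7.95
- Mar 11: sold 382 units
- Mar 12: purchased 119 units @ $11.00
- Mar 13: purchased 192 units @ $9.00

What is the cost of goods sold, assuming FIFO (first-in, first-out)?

COGS = $14,406.90

Mar 4, 250 sold [FIFO — oldest first]: 118 @ $9.10 + 132 @ $10.70 = $2,486.20
Mar 6, 469 sold [FIFO — oldest first]: 258 @ $10.70 + 211 @ $11.05 = $5,092.15
Mar 9, 359 sold [FIFO — oldest first]: 136 @ $11.05 + 223 @ $10.90 = $3,933.50
Mar 11, 382 sold [FIFO — oldest first]: 41 @ $10.90 + 292 @ $7.05 + 49 @ $7.95 = $2,895.05
Total COGS = $2,486.20 + $5,092.15 + $3,933.50 + $2,895.05 = $14,406.90
Ending inventory: 117 @ $7.95 + 119 @ $11.00 + 192 @ $9.00 = $3,967.15
Check: goods available $18,374.05 = COGS $14,406.90 + ending $3,967.15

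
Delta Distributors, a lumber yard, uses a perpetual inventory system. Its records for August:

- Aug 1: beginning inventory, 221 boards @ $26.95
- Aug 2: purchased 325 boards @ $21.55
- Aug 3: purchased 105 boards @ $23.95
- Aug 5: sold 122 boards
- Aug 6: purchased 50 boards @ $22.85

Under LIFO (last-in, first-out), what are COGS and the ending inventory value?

COGS = $2,881.10; ending inventory = $13,735.85

Aug 5, 122 sold [LIFO — newest first]: 105 @ $23.95 + 17 @ $21.55 = $2,881.10
Ending inventory: 221 @ $26.95 + 308 @ $21.55 + 50 @ $22.85 = $13,735.85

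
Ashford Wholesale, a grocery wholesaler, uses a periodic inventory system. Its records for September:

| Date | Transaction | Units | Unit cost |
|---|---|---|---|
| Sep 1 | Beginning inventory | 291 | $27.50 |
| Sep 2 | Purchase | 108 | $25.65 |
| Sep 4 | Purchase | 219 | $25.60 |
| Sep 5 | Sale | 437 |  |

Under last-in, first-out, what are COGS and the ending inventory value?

Sep 5, 437 sold [LIFO — newest first]: 219 @ $25.60 + 108 @ $25.65 + 110 @ $27.50 = $11,401.60
Ending inventory: 181 @ $27.50 = $4,977.50
Check: goods available $16,379.10 = COGS $11,401.60 + ending $4,977.50

COGS = $11,401.60; ending inventory = $4,977.50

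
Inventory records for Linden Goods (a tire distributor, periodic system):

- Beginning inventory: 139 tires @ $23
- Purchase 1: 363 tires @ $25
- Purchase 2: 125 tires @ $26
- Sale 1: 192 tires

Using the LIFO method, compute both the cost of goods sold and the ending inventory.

Sale 1 (192) [LIFO — newest first]: 125 @ $26 + 67 @ $25 = $4,925
Ending inventory: 139 @ $23 + 296 @ $25 = $10,597

COGS = $4,925; ending inventory = $10,597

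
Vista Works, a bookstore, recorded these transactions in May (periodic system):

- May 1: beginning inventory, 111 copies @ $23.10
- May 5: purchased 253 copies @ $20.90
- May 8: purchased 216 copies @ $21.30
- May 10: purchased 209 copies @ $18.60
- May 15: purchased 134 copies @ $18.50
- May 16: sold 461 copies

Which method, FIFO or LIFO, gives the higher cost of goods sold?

FIFO COGS: 111 @ $23.10 + 253 @ $20.90 + 97 @ $21.30 = $9,917.90
LIFO COGS: 134 @ $18.50 + 209 @ $18.60 + 118 @ $21.30 = $8,879.80

FIFO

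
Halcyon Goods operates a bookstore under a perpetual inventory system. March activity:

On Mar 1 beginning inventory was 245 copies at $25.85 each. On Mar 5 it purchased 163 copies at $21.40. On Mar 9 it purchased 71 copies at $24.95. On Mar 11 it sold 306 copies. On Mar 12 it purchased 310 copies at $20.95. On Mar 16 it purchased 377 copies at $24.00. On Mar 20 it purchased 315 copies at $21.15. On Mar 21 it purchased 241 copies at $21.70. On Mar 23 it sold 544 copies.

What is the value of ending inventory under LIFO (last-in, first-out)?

Ending inventory = $20,268.35

Mar 11, 306 sold [LIFO — newest first]: 71 @ $24.95 + 163 @ $21.40 + 72 @ $25.85 = $7,120.85
Mar 23, 544 sold [LIFO — newest first]: 241 @ $21.70 + 303 @ $21.15 = $11,638.15
Total COGS = $7,120.85 + $11,638.15 = $18,759.00
Ending inventory: 173 @ $25.85 + 310 @ $20.95 + 377 @ $24.00 + 12 @ $21.15 = $20,268.35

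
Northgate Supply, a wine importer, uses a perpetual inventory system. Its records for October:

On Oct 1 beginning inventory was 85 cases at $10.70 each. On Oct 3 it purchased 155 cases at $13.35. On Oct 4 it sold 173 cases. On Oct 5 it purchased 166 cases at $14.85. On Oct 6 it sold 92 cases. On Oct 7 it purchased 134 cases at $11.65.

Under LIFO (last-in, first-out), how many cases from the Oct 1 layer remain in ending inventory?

Oct 4, 173 sold [LIFO — newest first]: 155 @ $13.35 + 18 @ $10.70 = $2,261.85
Oct 6, 92 sold [LIFO — newest first]: 92 @ $14.85 = $1,366.20
Total COGS = $2,261.85 + $1,366.20 = $3,628.05
Ending inventory: 67 @ $10.70 + 74 @ $14.85 + 134 @ $11.65 = $3,376.90

67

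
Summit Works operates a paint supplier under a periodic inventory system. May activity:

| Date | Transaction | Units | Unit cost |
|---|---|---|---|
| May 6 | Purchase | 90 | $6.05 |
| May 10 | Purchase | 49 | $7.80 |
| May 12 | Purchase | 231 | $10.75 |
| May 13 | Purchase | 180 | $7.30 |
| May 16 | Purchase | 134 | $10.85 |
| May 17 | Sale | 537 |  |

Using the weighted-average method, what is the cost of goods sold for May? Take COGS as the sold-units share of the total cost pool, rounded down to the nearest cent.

COGS = $4,850.15

May 17, sell 537: 537/684 × $6,177.85 → $4,850.15
Ending inventory (cost pool remaining) = $1,327.70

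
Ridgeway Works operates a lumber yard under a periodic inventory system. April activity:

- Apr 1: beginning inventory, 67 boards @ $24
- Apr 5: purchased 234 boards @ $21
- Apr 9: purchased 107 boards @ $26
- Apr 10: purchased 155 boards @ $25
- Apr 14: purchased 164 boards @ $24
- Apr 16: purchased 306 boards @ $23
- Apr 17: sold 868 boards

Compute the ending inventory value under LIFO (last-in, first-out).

Ending inventory = $3,666

Apr 17, 868 sold [LIFO — newest first]: 306 @ $23 + 164 @ $24 + 155 @ $25 + 107 @ $26 + 136 @ $21 = $20,487
Ending inventory: 67 @ $24 + 98 @ $21 = $3,666
Check: goods available $24,153 = COGS $20,487 + ending $3,666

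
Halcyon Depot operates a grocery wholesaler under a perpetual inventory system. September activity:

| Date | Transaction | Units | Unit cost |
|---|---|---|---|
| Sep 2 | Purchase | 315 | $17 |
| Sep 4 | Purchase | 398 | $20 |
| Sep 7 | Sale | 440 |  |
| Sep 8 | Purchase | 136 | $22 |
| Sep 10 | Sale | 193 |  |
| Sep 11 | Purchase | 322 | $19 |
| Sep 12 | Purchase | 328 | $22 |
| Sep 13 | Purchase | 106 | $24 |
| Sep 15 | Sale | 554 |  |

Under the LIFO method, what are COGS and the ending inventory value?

COGS = $24,675; ending inventory = $7,510

Sep 7, 440 sold [LIFO — newest first]: 398 @ $20 + 42 @ $17 = $8,674
Sep 10, 193 sold [LIFO — newest first]: 136 @ $22 + 57 @ $17 = $3,961
Sep 15, 554 sold [LIFO — newest first]: 106 @ $24 + 328 @ $22 + 120 @ $19 = $12,040
Total COGS = $8,674 + $3,961 + $12,040 = $24,675
Ending inventory: 216 @ $17 + 202 @ $19 = $7,510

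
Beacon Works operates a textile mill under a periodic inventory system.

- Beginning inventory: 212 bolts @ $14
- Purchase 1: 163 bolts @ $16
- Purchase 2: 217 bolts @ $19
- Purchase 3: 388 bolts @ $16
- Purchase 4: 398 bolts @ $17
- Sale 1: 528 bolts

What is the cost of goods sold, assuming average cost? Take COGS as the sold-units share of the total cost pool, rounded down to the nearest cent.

Sale 1, sell 528: 528/1378 × $22,673.00 → $8,687.47
Ending inventory (cost pool remaining) = $13,985.53
Check: goods available $22,673.00 = COGS $8,687.47 + ending $13,985.53

COGS = $8,687.47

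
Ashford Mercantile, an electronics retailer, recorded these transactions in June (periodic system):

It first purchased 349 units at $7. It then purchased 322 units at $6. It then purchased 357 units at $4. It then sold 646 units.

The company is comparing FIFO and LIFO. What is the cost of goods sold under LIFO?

FIFO COGS: 349 @ $7 + 297 @ $6 = $4,225
LIFO COGS: 357 @ $4 + 289 @ $6 = $3,162

COGS = $3,162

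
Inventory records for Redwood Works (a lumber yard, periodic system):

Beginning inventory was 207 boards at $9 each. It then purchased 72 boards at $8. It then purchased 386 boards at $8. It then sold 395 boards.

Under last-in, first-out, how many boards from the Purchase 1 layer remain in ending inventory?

63

Sale 1 (395) [LIFO — newest first]: 386 @ $8 + 9 @ $8 = $3,160
Ending inventory: 207 @ $9 + 63 @ $8 = $2,367
Check: goods available $5,527 = COGS $3,160 + ending $2,367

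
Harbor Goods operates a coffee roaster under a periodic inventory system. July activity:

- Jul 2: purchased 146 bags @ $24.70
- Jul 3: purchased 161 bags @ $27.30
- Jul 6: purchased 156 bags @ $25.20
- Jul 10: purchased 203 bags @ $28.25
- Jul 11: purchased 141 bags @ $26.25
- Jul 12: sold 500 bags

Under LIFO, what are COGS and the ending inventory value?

COGS = $13,367.20; ending inventory = $8,001.50

Jul 12, 500 sold [LIFO — newest first]: 141 @ $26.25 + 203 @ $28.25 + 156 @ $25.20 = $13,367.20
Ending inventory: 146 @ $24.70 + 161 @ $27.30 = $8,001.50
Check: goods available $21,368.70 = COGS $13,367.20 + ending $8,001.50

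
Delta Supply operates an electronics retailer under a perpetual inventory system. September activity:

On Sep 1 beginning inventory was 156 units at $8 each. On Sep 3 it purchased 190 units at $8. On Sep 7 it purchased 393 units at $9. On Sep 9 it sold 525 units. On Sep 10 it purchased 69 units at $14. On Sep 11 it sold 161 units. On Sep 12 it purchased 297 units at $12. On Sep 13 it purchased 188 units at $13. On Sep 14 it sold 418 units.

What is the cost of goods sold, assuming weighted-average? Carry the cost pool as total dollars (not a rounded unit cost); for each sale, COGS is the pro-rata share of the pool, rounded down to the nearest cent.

COGS = $11,033.56

After Sep 1: 156 on hand, pool $1,248.00 (≈ $8.0000 each)
After Sep 3: 346 on hand, pool $2,768.00 (≈ $8.0000 each)
After Sep 7: 739 on hand, pool $6,305.00 (≈ $8.5318 each)
Sep 9, sell 525: 525/739 × $6,305.00 → $4,479.19
After Sep 10: 283 on hand, pool $2,791.81 (≈ $9.8651 each)
Sep 11, sell 161: 161/283 × $2,791.81 → $1,588.27
After Sep 12: 419 on hand, pool $4,767.54 (≈ $11.3784 each)
After Sep 13: 607 on hand, pool $7,211.54 (≈ $11.8806 each)
Sep 14, sell 418: 418/607 × $7,211.54 → $4,966.10
Total COGS = $4,479.19 + $1,588.27 + $4,966.10 = $11,033.56
Ending inventory (cost pool remaining) = $2,245.44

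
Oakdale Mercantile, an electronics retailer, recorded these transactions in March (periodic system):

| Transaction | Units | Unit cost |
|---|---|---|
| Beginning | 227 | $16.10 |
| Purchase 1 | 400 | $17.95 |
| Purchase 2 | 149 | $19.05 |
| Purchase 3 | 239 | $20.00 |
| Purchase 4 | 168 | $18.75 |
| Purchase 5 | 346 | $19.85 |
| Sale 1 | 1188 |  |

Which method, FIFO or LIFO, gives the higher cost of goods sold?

FIFO COGS: 227 @ $16.10 + 400 @ $17.95 + 149 @ $19.05 + 239 @ $20.00 + 168 @ $18.75 + 5 @ $19.85 = $21,702.40
LIFO COGS: 346 @ $19.85 + 168 @ $18.75 + 239 @ $20.00 + 149 @ $19.05 + 286 @ $17.95 = $22,770.25

LIFO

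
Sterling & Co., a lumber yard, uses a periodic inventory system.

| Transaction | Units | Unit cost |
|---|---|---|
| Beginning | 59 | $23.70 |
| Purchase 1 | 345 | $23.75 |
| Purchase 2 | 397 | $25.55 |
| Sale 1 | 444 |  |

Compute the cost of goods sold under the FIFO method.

COGS = $10,614.05

Sale 1 (444) [FIFO — oldest first]: 59 @ $23.70 + 345 @ $23.75 + 40 @ $25.55 = $10,614.05
Ending inventory: 357 @ $25.55 = $9,121.35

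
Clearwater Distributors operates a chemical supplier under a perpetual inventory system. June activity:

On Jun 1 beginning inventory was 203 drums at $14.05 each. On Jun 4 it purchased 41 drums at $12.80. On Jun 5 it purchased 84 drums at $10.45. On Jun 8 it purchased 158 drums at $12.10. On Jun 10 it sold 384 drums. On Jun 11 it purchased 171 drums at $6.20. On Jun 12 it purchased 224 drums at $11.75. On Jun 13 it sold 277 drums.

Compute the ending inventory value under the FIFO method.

Jun 10, 384 sold [FIFO — oldest first]: 203 @ $14.05 + 41 @ $12.80 + 84 @ $10.45 + 56 @ $12.10 = $4,932.35
Jun 13, 277 sold [FIFO — oldest first]: 102 @ $12.10 + 171 @ $6.20 + 4 @ $11.75 = $2,341.40
Total COGS = $4,932.35 + $2,341.40 = $7,273.75
Ending inventory: 220 @ $11.75 = $2,585.00
Check: goods available $9,858.75 = COGS $7,273.75 + ending $2,585.00

Ending inventory = $2,585.00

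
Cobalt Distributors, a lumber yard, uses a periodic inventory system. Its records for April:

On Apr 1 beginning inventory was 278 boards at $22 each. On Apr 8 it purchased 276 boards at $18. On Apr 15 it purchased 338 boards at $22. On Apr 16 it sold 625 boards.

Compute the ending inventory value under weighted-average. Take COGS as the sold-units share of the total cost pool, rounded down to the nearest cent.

Ending inventory = $5,543.55

Apr 16, sell 625: 625/892 × $18,520.00 → $12,976.45
Ending inventory (cost pool remaining) = $5,543.55
Check: goods available $18,520.00 = COGS $12,976.45 + ending $5,543.55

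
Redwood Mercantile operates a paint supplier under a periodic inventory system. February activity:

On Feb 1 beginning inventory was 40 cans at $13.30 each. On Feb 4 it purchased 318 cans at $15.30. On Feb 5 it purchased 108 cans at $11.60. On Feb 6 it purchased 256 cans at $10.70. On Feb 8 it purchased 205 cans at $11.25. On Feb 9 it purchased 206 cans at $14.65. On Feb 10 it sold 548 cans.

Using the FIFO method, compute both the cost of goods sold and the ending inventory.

COGS = $7,527.60; ending inventory = $7,185.95

Feb 10, 548 sold [FIFO — oldest first]: 40 @ $13.30 + 318 @ $15.30 + 108 @ $11.60 + 82 @ $10.70 = $7,527.60
Ending inventory: 174 @ $10.70 + 205 @ $11.25 + 206 @ $14.65 = $7,185.95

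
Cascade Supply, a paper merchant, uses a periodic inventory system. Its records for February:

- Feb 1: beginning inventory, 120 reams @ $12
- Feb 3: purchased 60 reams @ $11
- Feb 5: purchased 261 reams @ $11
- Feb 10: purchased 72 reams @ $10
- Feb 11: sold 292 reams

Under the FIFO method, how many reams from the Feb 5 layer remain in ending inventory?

Feb 11, 292 sold [FIFO — oldest first]: 120 @ $12 + 60 @ $11 + 112 @ $11 = $3,332
Ending inventory: 149 @ $11 + 72 @ $10 = $2,359
Check: goods available $5,691 = COGS $3,332 + ending $2,359

149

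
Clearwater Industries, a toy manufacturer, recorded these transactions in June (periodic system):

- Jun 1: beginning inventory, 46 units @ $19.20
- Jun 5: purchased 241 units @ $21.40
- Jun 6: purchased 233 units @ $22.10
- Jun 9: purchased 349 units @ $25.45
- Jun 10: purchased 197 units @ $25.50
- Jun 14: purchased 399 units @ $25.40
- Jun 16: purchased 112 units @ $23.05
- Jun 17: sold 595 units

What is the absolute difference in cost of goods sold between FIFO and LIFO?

$1,759.55

FIFO COGS: 46 @ $19.20 + 241 @ $21.40 + 233 @ $22.10 + 75 @ $25.45 = $13,098.65
LIFO COGS: 112 @ $23.05 + 399 @ $25.40 + 84 @ $25.50 = $14,858.20
Difference = |$13,098.65 − $14,858.20| = $1,759.55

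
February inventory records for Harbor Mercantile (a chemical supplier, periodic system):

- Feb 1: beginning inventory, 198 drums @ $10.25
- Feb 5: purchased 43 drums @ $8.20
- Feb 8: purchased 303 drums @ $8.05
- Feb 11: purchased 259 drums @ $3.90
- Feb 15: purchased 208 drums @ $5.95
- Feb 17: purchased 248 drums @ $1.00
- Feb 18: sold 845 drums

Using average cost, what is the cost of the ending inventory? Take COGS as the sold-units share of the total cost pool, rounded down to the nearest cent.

Feb 18, sell 845: 845/1259 × $7,316.95 → $4,910.89
Ending inventory (cost pool remaining) = $2,406.06

Ending inventory = $2,406.06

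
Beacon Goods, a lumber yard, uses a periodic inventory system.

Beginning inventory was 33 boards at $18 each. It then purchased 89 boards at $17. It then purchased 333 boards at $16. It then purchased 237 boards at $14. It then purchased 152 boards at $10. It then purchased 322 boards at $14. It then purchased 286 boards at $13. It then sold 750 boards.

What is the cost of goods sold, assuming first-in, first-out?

COGS = $11,333

Sale 1 (750) [FIFO — oldest first]: 33 @ $18 + 89 @ $17 + 333 @ $16 + 237 @ $14 + 58 @ $10 = $11,333
Ending inventory: 94 @ $10 + 322 @ $14 + 286 @ $13 = $9,166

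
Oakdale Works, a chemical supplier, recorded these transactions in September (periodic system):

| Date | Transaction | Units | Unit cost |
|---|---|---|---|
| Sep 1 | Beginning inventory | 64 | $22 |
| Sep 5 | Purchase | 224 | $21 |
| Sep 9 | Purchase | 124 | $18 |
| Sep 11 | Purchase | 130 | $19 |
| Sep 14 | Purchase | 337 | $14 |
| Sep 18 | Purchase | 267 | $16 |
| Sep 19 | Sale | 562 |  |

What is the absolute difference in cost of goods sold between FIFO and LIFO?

$2,692

FIFO COGS: 64 @ $22 + 224 @ $21 + 124 @ $18 + 130 @ $19 + 20 @ $14 = $11,094
LIFO COGS: 267 @ $16 + 295 @ $14 = $8,402
Difference = |$11,094 − $8,402| = $2,692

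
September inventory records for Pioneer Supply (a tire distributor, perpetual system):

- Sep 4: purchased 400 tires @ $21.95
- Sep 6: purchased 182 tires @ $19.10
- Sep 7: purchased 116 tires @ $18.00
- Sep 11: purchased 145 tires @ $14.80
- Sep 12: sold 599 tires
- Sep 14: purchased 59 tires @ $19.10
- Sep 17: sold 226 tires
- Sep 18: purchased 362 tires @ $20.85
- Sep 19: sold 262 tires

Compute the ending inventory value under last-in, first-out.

Ending inventory = $3,775.15

Sep 12, 599 sold [LIFO — newest first]: 145 @ $14.80 + 116 @ $18.00 + 182 @ $19.10 + 156 @ $21.95 = $11,134.40
Sep 17, 226 sold [LIFO — newest first]: 59 @ $19.10 + 167 @ $21.95 = $4,792.55
Sep 19, 262 sold [LIFO — newest first]: 262 @ $20.85 = $5,462.70
Total COGS = $11,134.40 + $4,792.55 + $5,462.70 = $21,389.65
Ending inventory: 77 @ $21.95 + 100 @ $20.85 = $3,775.15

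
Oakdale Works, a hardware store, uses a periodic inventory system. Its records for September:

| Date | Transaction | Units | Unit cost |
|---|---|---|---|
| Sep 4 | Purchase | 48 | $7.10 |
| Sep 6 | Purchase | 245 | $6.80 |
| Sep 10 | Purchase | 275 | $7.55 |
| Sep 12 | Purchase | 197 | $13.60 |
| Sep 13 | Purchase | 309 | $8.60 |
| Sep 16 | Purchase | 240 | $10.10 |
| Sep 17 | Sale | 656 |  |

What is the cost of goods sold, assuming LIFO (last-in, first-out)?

COGS = $6,536.60

Sep 17, 656 sold [LIFO — newest first]: 240 @ $10.10 + 309 @ $8.60 + 107 @ $13.60 = $6,536.60
Ending inventory: 48 @ $7.10 + 245 @ $6.80 + 275 @ $7.55 + 90 @ $13.60 = $5,307.05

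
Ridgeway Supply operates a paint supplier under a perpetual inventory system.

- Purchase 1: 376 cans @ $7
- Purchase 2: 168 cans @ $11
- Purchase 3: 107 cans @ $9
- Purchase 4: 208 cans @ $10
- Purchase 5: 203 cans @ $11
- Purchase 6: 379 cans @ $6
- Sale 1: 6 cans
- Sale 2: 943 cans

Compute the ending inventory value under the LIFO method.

Ending inventory = $3,908

Sale 1 (6) [LIFO — newest first]: 6 @ $6 = $36
Sale 2 (943) [LIFO — newest first]: 373 @ $6 + 203 @ $11 + 208 @ $10 + 107 @ $9 + 52 @ $11 = $8,086
Total COGS = $36 + $8,086 = $8,122
Ending inventory: 376 @ $7 + 116 @ $11 = $3,908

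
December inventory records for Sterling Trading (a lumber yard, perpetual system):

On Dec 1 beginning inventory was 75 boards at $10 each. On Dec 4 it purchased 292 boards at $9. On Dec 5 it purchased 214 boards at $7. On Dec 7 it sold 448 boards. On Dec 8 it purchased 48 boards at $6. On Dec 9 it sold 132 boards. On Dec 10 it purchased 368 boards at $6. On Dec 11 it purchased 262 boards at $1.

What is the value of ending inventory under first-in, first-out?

Ending inventory = $2,765

Dec 7, 448 sold [FIFO — oldest first]: 75 @ $10 + 292 @ $9 + 81 @ $7 = $3,945
Dec 9, 132 sold [FIFO — oldest first]: 132 @ $7 = $924
Total COGS = $3,945 + $924 = $4,869
Ending inventory: 1 @ $7 + 48 @ $6 + 368 @ $6 + 262 @ $1 = $2,765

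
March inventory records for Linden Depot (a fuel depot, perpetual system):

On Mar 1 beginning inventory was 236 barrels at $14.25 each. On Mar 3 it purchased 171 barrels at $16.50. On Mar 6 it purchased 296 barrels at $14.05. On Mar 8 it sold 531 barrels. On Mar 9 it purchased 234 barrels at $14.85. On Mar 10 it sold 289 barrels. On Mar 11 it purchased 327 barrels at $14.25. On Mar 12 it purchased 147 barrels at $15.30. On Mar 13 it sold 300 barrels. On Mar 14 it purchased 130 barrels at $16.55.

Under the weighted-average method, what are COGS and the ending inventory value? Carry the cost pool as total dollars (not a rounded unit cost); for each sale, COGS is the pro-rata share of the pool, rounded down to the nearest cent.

After Mar 1: 236 on hand, pool $3,363.00 (≈ $14.2500 each)
After Mar 3: 407 on hand, pool $6,184.50 (≈ $15.1953 each)
After Mar 6: 703 on hand, pool $10,343.30 (≈ $14.7131 each)
Mar 8, sell 531: 531/703 × $10,343.30 → $7,812.64
After Mar 9: 406 on hand, pool $6,005.56 (≈ $14.7920 each)
Mar 10, sell 289: 289/406 × $6,005.56 → $4,274.89
After Mar 11: 444 on hand, pool $6,390.42 (≈ $14.3928 each)
After Mar 12: 591 on hand, pool $8,639.52 (≈ $14.6185 each)
Mar 13, sell 300: 300/591 × $8,639.52 → $4,385.54
After Mar 14: 421 on hand, pool $6,405.48 (≈ $15.2149 each)
Total COGS = $7,812.64 + $4,274.89 + $4,385.54 = $16,473.07
Ending inventory (cost pool remaining) = $6,405.48

COGS = $16,473.07; ending inventory = $6,405.48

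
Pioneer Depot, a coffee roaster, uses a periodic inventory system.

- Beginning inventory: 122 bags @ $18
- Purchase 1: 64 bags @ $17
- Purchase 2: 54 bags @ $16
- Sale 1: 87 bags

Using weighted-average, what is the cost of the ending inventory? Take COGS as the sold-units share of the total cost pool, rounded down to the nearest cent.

Sale 1, sell 87: 87/240 × $4,148.00 → $1,503.65
Ending inventory (cost pool remaining) = $2,644.35

Ending inventory = $2,644.35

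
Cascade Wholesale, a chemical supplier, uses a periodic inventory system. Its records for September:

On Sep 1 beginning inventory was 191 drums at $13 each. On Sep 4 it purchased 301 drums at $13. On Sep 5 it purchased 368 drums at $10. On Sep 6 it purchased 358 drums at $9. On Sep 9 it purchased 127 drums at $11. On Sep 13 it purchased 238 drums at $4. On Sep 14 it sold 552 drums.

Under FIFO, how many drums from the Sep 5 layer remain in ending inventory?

308

Sep 14, 552 sold [FIFO — oldest first]: 191 @ $13 + 301 @ $13 + 60 @ $10 = $6,996
Ending inventory: 308 @ $10 + 358 @ $9 + 127 @ $11 + 238 @ $4 = $8,651
Check: goods available $15,647 = COGS $6,996 + ending $8,651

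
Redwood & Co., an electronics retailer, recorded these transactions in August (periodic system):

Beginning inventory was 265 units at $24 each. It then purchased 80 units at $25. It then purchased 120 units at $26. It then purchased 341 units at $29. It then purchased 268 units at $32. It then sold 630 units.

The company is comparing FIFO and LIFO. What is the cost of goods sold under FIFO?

FIFO COGS: 265 @ $24 + 80 @ $25 + 120 @ $26 + 165 @ $29 = $16,265
LIFO COGS: 268 @ $32 + 341 @ $29 + 21 @ $26 = $19,011

COGS = $16,265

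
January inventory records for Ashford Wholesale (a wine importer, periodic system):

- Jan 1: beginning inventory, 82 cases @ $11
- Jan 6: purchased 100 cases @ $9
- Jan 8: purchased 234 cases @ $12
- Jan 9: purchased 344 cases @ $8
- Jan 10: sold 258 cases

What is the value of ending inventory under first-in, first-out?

Ending inventory = $4,648

Jan 10, 258 sold [FIFO — oldest first]: 82 @ $11 + 100 @ $9 + 76 @ $12 = $2,714
Ending inventory: 158 @ $12 + 344 @ $8 = $4,648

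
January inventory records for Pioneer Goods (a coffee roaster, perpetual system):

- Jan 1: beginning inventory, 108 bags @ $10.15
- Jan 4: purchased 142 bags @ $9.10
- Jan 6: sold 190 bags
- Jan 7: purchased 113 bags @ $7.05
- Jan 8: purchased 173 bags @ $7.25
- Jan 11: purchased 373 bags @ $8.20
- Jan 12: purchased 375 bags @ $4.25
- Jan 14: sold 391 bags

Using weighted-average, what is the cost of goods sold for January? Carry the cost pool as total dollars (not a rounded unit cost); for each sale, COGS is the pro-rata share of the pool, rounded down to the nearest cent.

COGS = $4,415.81

After Jan 1: 108 on hand, pool $1,096.20 (≈ $10.1500 each)
After Jan 4: 250 on hand, pool $2,388.40 (≈ $9.5536 each)
Jan 6, sell 190: 190/250 × $2,388.40 → $1,815.18
After Jan 7: 173 on hand, pool $1,369.87 (≈ $7.9183 each)
After Jan 8: 346 on hand, pool $2,624.12 (≈ $7.5842 each)
After Jan 11: 719 on hand, pool $5,682.72 (≈ $7.9036 each)
After Jan 12: 1094 on hand, pool $7,276.47 (≈ $6.6513 each)
Jan 14, sell 391: 391/1094 × $7,276.47 → $2,600.63
Total COGS = $1,815.18 + $2,600.63 = $4,415.81
Ending inventory (cost pool remaining) = $4,675.84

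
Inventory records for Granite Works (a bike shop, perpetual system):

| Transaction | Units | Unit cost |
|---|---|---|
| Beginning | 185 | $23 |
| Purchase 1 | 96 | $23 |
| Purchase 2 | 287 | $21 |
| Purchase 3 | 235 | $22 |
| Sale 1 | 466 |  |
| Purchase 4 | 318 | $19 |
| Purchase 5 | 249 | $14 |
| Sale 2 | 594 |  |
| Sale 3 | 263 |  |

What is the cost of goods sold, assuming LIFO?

Sale 1 (466) [LIFO — newest first]: 235 @ $22 + 231 @ $21 = $10,021
Sale 2 (594) [LIFO — newest first]: 249 @ $14 + 318 @ $19 + 27 @ $21 = $10,095
Sale 3 (263) [LIFO — newest first]: 29 @ $21 + 96 @ $23 + 138 @ $23 = $5,991
Total COGS = $10,021 + $10,095 + $5,991 = $26,107
Ending inventory: 47 @ $23 = $1,081

COGS = $26,107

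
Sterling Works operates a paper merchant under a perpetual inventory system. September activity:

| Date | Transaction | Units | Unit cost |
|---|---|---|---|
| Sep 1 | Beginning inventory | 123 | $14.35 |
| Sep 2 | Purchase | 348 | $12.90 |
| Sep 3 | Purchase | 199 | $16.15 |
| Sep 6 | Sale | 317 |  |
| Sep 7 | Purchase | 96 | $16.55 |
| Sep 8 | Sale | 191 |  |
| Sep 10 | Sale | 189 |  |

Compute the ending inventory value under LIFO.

Ending inventory = $990.15

Sep 6, 317 sold [LIFO — newest first]: 199 @ $16.15 + 118 @ $12.90 = $4,736.05
Sep 8, 191 sold [LIFO — newest first]: 96 @ $16.55 + 95 @ $12.90 = $2,814.30
Sep 10, 189 sold [LIFO — newest first]: 135 @ $12.90 + 54 @ $14.35 = $2,516.40
Total COGS = $4,736.05 + $2,814.30 + $2,516.40 = $10,066.75
Ending inventory: 69 @ $14.35 = $990.15
Check: goods available $11,056.90 = COGS $10,066.75 + ending $990.15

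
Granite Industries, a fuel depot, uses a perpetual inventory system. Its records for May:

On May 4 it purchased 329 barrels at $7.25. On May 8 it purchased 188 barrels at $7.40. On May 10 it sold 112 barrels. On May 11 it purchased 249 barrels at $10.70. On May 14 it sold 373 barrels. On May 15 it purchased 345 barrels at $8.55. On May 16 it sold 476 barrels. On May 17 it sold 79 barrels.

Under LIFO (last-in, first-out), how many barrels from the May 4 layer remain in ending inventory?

71

May 10, 112 sold [LIFO — newest first]: 112 @ $7.40 = $828.80
May 14, 373 sold [LIFO — newest first]: 249 @ $10.70 + 76 @ $7.40 + 48 @ $7.25 = $3,574.70
May 16, 476 sold [LIFO — newest first]: 345 @ $8.55 + 131 @ $7.25 = $3,899.50
May 17, 79 sold [LIFO — newest first]: 79 @ $7.25 = $572.75
Total COGS = $828.80 + $3,574.70 + $3,899.50 + $572.75 = $8,875.75
Ending inventory: 71 @ $7.25 = $514.75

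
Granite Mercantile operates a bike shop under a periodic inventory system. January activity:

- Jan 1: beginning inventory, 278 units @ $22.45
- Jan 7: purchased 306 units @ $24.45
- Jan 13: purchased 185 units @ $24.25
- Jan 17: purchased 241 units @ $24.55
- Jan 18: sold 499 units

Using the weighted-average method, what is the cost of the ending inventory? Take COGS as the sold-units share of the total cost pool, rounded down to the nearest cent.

Ending inventory = $12,206.13

Jan 18, sell 499: 499/1010 × $24,125.60 → $11,919.47
Ending inventory (cost pool remaining) = $12,206.13
Check: goods available $24,125.60 = COGS $11,919.47 + ending $12,206.13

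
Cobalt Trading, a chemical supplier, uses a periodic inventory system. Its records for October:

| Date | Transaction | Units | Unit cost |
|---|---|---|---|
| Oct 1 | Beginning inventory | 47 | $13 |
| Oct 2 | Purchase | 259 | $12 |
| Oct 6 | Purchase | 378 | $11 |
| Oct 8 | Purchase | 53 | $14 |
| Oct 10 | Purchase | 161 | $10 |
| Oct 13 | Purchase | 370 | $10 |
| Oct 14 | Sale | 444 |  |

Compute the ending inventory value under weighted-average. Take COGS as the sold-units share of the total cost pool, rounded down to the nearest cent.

Oct 14, sell 444: 444/1268 × $13,929.00 → $4,877.34
Ending inventory (cost pool remaining) = $9,051.66

Ending inventory = $9,051.66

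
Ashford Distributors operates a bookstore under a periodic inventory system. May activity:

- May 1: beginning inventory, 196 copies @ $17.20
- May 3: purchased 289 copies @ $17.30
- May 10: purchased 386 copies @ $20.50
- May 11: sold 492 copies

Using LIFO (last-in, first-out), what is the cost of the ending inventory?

Ending inventory = $6,537.10

May 11, 492 sold [LIFO — newest first]: 386 @ $20.50 + 106 @ $17.30 = $9,746.80
Ending inventory: 196 @ $17.20 + 183 @ $17.30 = $6,537.10
Check: goods available $16,283.90 = COGS $9,746.80 + ending $6,537.10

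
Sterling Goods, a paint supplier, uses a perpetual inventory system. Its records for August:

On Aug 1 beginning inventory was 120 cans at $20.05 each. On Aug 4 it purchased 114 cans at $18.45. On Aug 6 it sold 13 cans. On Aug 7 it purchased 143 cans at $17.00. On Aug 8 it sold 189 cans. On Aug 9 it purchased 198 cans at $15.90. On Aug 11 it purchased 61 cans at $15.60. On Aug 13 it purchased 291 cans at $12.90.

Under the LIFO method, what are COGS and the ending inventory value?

Aug 6, 13 sold [LIFO — newest first]: 13 @ $18.45 = $239.85
Aug 8, 189 sold [LIFO — newest first]: 143 @ $17.00 + 46 @ $18.45 = $3,279.70
Total COGS = $239.85 + $3,279.70 = $3,519.55
Ending inventory: 120 @ $20.05 + 55 @ $18.45 + 198 @ $15.90 + 61 @ $15.60 + 291 @ $12.90 = $11,274.45

COGS = $3,519.55; ending inventory = $11,274.45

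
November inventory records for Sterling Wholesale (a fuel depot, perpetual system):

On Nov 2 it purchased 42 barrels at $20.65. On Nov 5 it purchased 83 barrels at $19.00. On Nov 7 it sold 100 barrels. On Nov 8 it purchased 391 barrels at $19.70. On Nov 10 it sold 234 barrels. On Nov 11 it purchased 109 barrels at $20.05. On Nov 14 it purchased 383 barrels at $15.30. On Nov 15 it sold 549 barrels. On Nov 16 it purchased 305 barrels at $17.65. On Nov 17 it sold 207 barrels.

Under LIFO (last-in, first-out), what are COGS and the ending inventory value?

COGS = $19,359.65; ending inventory = $4,215.95

Nov 7, 100 sold [LIFO — newest first]: 83 @ $19.00 + 17 @ $20.65 = $1,928.05
Nov 10, 234 sold [LIFO — newest first]: 234 @ $19.70 = $4,609.80
Nov 15, 549 sold [LIFO — newest first]: 383 @ $15.30 + 109 @ $20.05 + 57 @ $19.70 = $9,168.25
Nov 17, 207 sold [LIFO — newest first]: 207 @ $17.65 = $3,653.55
Total COGS = $1,928.05 + $4,609.80 + $9,168.25 + $3,653.55 = $19,359.65
Ending inventory: 25 @ $20.65 + 100 @ $19.70 + 98 @ $17.65 = $4,215.95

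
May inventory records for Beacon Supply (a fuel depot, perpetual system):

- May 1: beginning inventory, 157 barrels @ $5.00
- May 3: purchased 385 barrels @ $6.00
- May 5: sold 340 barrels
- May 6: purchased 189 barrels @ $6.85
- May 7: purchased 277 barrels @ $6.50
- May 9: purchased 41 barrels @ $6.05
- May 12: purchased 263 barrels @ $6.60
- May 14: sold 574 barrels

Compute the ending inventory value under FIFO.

May 5, 340 sold [FIFO — oldest first]: 157 @ $5.00 + 183 @ $6.00 = $1,883.00
May 14, 574 sold [FIFO — oldest first]: 202 @ $6.00 + 189 @ $6.85 + 183 @ $6.50 = $3,696.15
Total COGS = $1,883.00 + $3,696.15 = $5,579.15
Ending inventory: 94 @ $6.50 + 41 @ $6.05 + 263 @ $6.60 = $2,594.85

Ending inventory = $2,594.85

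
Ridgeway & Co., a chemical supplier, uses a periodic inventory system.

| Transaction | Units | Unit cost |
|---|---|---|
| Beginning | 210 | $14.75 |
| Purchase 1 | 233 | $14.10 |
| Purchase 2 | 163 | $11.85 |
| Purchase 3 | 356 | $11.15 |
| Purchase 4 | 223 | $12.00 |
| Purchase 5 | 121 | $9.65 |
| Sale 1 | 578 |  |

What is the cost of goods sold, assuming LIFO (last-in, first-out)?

Sale 1 (578) [LIFO — newest first]: 121 @ $9.65 + 223 @ $12.00 + 234 @ $11.15 = $6,452.75
Ending inventory: 210 @ $14.75 + 233 @ $14.10 + 163 @ $11.85 + 122 @ $11.15 = $9,674.65

COGS = $6,452.75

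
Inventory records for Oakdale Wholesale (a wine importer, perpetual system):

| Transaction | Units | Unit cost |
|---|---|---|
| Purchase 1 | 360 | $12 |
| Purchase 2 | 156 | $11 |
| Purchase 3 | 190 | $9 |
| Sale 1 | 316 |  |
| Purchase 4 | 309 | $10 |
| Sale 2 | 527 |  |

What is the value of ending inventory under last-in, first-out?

Ending inventory = $2,064

Sale 1 (316) [LIFO — newest first]: 190 @ $9 + 126 @ $11 = $3,096
Sale 2 (527) [LIFO — newest first]: 309 @ $10 + 30 @ $11 + 188 @ $12 = $5,676
Total COGS = $3,096 + $5,676 = $8,772
Ending inventory: 172 @ $12 = $2,064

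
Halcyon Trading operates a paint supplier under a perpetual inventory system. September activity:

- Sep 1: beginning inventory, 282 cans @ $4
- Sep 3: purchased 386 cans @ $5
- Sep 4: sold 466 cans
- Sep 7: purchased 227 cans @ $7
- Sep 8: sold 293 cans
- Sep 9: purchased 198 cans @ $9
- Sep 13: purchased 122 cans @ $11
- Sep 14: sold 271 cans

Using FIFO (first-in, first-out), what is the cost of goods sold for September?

Sep 4, 466 sold [FIFO — oldest first]: 282 @ $4 + 184 @ $5 = $2,048
Sep 8, 293 sold [FIFO — oldest first]: 202 @ $5 + 91 @ $7 = $1,647
Sep 14, 271 sold [FIFO — oldest first]: 136 @ $7 + 135 @ $9 = $2,167
Total COGS = $2,048 + $1,647 + $2,167 = $5,862
Ending inventory: 63 @ $9 + 122 @ $11 = $1,909

COGS = $5,862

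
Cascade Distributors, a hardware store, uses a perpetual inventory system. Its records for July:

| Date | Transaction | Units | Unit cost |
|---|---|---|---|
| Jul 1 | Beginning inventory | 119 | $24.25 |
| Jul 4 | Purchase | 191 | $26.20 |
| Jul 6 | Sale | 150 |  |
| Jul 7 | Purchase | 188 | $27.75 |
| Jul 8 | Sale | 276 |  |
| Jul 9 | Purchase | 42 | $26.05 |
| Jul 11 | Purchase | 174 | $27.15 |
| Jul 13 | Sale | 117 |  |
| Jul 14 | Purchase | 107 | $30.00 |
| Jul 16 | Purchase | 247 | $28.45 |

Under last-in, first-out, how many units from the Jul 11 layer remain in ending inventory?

Jul 6, 150 sold [LIFO — newest first]: 150 @ $26.20 = $3,930.00
Jul 8, 276 sold [LIFO — newest first]: 188 @ $27.75 + 41 @ $26.20 + 47 @ $24.25 = $7,430.95
Jul 13, 117 sold [LIFO — newest first]: 117 @ $27.15 = $3,176.55
Total COGS = $3,930.00 + $7,430.95 + $3,176.55 = $14,537.50
Ending inventory: 72 @ $24.25 + 42 @ $26.05 + 57 @ $27.15 + 107 @ $30.00 + 247 @ $28.45 = $14,624.80

57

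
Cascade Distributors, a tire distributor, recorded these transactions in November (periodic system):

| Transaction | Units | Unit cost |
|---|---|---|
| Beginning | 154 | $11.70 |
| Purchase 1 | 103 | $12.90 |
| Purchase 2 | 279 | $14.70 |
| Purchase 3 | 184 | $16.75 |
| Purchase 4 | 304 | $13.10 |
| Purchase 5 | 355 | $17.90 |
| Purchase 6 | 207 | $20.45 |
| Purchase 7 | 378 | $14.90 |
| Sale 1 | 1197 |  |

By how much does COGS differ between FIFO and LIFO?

FIFO COGS: 154 @ $11.70 + 103 @ $12.90 + 279 @ $14.70 + 184 @ $16.75 + 304 @ $13.10 + 173 @ $17.90 = $17,392.90
LIFO COGS: 378 @ $14.90 + 207 @ $20.45 + 355 @ $17.90 + 257 @ $13.10 = $19,586.55
Difference = |$17,392.90 − $19,586.55| = $2,193.65

$2,193.65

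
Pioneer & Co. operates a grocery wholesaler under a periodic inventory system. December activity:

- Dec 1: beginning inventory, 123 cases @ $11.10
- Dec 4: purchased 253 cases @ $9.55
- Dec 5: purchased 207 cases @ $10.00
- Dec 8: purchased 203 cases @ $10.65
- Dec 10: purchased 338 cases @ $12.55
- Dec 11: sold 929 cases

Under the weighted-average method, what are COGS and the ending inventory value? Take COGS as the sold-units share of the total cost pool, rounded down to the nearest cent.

COGS = $10,129.15; ending inventory = $2,126.15

Dec 11, sell 929: 929/1124 × $12,255.30 → $10,129.15
Ending inventory (cost pool remaining) = $2,126.15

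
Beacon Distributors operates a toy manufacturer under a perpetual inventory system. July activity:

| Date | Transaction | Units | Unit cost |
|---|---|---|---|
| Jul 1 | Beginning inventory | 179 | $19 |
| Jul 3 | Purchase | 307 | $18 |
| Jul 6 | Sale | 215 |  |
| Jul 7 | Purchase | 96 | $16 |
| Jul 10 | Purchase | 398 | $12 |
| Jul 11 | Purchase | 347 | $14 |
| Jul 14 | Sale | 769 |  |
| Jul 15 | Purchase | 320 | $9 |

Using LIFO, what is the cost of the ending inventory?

Ending inventory = $9,089

Jul 6, 215 sold [LIFO — newest first]: 215 @ $18 = $3,870
Jul 14, 769 sold [LIFO — newest first]: 347 @ $14 + 398 @ $12 + 24 @ $16 = $10,018
Total COGS = $3,870 + $10,018 = $13,888
Ending inventory: 179 @ $19 + 92 @ $18 + 72 @ $16 + 320 @ $9 = $9,089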